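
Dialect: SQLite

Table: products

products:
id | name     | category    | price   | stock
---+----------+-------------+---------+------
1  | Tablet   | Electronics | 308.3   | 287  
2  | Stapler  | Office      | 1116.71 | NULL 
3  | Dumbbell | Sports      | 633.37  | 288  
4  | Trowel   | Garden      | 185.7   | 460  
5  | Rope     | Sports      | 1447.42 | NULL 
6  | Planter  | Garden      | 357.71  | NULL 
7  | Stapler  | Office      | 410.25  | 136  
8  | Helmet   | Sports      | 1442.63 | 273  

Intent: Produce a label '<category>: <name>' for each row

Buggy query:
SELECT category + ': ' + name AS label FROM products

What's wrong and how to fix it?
Bug: '+' is numeric addition; on text columns SQLite converts them to 0 instead of concatenating

Fix: Replace + with || to concatenate text

Corrected query:
SELECT category || ': ' || name AS label FROM products

Result:
label              
-------------------
Electronics: Tablet
Office: Stapler    
Sports: Dumbbell   
Garden: Trowel     
Sports: Rope       
Garden: Planter    
Office: Stapler    
Sports: Helmet     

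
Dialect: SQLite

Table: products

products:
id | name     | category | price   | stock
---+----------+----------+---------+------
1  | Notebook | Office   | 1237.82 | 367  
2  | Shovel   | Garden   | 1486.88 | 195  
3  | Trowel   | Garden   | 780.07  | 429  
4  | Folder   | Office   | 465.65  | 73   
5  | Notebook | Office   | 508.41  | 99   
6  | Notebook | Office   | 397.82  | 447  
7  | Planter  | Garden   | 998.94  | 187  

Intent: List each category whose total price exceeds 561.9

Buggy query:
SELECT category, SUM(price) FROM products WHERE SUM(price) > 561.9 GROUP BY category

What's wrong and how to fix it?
Bug: Aggregate functions cannot appear in a WHERE clause

Fix: Move the aggregate condition to a HAVING clause

Corrected query:
SELECT category, SUM(price) FROM products GROUP BY category HAVING SUM(price) > 561.9

Result:
category | SUM(price)
---------+-----------
Garden   | 3265.89   
Office   | 2609.7    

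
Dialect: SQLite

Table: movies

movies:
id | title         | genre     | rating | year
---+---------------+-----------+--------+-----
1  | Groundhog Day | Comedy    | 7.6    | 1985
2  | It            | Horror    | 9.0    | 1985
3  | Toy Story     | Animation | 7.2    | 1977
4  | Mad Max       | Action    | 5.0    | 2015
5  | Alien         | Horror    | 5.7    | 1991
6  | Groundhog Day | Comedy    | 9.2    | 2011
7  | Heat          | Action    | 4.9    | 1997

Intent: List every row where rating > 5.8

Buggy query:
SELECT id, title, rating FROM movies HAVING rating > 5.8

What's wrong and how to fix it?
Bug: HAVING filters the output of aggregation, but this query has no GROUP BY and no aggregate functions, so SQLite rejects it (HAVING clause on a non-aggregate query); the condition here is per row

Fix: Use WHERE for row-level filtering

Corrected query:
SELECT id, title, rating FROM movies WHERE rating > 5.8

Result:
id | title         | rating
---+---------------+-------
1  | Groundhog Day | 7.6   
2  | It            | 9     
3  | Toy Story     | 7.2   
6  | Groundhog Day | 9.2   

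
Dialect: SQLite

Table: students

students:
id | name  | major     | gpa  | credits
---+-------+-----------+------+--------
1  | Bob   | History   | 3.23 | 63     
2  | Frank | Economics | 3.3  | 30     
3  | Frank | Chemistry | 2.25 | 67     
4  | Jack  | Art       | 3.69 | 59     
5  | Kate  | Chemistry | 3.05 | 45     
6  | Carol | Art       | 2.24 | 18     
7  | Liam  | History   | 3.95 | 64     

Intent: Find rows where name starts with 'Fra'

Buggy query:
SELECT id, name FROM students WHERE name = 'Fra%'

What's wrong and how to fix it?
Bug: '=' compares the literal string including the % character; pattern matching needs LIKE

Fix: Use LIKE for wildcard pattern matching

Corrected query:
SELECT id, name FROM students WHERE name LIKE 'Fra%'

Result:
id | name 
---+------
2  | Frank
3  | Frank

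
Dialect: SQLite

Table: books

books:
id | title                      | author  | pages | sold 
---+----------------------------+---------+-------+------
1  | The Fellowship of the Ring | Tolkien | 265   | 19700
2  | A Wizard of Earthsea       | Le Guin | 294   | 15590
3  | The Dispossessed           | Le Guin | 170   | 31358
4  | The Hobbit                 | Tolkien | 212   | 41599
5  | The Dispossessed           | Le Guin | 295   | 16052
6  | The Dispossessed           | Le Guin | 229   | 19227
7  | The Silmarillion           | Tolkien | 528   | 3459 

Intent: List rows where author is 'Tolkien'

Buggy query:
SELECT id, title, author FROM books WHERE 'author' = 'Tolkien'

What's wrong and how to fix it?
Bug: 'author' in single quotes is a string literal, not the column; the comparison is literal-vs-literal and never true

Fix: Remove the quotes around the column name (or use double quotes for an identifier)

Corrected query:
SELECT id, title, author FROM books WHERE author = 'Tolkien'

Result:
id | title                      | author 
---+----------------------------+--------
1  | The Fellowship of the Ring | Tolkien
4  | The Hobbit                 | Tolkien
7  | The Silmarillion           | Tolkien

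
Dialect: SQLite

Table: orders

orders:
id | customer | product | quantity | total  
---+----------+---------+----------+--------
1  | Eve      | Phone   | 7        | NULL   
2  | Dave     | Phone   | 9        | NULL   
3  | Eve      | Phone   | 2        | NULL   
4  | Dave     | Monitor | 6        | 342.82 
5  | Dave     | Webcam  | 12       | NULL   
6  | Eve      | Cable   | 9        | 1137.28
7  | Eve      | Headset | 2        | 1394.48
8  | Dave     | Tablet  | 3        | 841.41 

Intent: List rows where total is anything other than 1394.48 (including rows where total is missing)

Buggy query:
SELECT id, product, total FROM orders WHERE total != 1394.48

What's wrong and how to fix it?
Bug: Inequality against NULL is unknown, not true; rows with NULL are dropped

Fix: Handle NULL separately with IS NULL alongside the inequality

Corrected query:
SELECT id, product, total FROM orders WHERE total != 1394.48 OR total IS NULL

Result:
id | product | total  
---+---------+--------
1  | Phone   | NULL   
2  | Phone   | NULL   
3  | Phone   | NULL   
4  | Monitor | 342.82 
5  | Webcam  | NULL   
6  | Cable   | 1137.28
8  | Tablet  | 841.41 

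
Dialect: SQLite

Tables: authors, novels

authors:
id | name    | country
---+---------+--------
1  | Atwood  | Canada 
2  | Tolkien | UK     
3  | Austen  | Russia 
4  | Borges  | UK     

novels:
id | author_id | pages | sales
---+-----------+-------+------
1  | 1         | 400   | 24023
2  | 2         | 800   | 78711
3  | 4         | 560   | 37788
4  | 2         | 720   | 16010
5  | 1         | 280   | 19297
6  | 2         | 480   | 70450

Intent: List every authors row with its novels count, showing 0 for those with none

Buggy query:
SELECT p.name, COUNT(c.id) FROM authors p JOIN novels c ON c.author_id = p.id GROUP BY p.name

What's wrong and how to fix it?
Bug: An inner join excludes parents with zero children

Fix: Use LEFT JOIN so parents without children still appear (COUNT(c.id) gives 0)

Corrected query:
SELECT p.name, COUNT(c.id) FROM authors p LEFT JOIN novels c ON c.author_id = p.id GROUP BY p.name

Result:
name    | COUNT(c.id)
--------+------------
Atwood  | 2          
Austen  | 0          
Borges  | 1          
Tolkien | 3          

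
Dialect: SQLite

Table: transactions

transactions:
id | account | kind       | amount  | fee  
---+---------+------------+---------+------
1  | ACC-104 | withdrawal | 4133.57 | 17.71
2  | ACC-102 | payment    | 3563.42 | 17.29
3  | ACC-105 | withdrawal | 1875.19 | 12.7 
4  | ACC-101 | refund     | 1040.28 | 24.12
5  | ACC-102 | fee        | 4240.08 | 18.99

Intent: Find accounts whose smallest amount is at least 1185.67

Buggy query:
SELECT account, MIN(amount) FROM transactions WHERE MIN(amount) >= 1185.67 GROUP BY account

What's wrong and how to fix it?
Bug: MIN() in WHERE is a misuse of aggregate

Fix: Use HAVING for the per-group MIN condition

Corrected query:
SELECT account, MIN(amount) FROM transactions GROUP BY account HAVING MIN(amount) >= 1185.67

Result:
account | MIN(amount)
--------+------------
ACC-102 | 3563.42    
ACC-104 | 4133.57    
ACC-105 | 1875.19    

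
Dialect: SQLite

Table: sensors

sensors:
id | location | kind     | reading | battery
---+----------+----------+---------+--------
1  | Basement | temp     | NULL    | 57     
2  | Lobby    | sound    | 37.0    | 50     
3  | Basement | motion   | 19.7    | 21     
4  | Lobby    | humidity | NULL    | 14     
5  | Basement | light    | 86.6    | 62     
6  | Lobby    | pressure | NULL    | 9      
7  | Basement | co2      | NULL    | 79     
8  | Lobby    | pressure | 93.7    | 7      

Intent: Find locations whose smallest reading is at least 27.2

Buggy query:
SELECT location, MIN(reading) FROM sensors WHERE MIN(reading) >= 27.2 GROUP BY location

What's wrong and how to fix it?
Bug: MIN() in WHERE is a misuse of aggregate

Fix: Use HAVING for the per-group MIN condition

Corrected query:
SELECT location, MIN(reading) FROM sensors GROUP BY location HAVING MIN(reading) >= 27.2

Result:
location | MIN(reading)
---------+-------------
Lobby    | 37          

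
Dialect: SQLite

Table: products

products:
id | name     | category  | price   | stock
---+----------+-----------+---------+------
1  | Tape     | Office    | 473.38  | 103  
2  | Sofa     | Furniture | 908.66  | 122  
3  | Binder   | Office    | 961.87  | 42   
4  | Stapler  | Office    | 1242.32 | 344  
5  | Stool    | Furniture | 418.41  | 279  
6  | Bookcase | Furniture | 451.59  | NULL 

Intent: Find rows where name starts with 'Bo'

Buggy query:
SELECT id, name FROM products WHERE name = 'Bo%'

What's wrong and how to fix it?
Bug: Wildcards only work with LIKE; '=' treats '%' as a literal character

Fix: Use LIKE for wildcard pattern matching

Corrected query:
SELECT id, name FROM products WHERE name LIKE 'Bo%'

Result:
id | name    
---+---------
6  | Bookcase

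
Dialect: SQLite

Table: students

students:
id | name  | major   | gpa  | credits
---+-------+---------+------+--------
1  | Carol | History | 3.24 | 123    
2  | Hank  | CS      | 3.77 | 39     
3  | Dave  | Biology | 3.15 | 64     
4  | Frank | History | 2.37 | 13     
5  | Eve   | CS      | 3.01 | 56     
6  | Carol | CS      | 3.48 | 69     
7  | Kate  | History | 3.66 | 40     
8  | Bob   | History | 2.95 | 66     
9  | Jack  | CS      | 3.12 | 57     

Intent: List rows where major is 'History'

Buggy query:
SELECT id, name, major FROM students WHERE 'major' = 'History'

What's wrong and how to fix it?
Bug: Single quotes denote string literals in SQL; the column name is being compared as a constant string

Fix: Reference the column as major without single quotes

Corrected query:
SELECT id, name, major FROM students WHERE major = 'History'

Result:
id | name  | major  
---+-------+--------
1  | Carol | History
4  | Frank | History
7  | Kate  | History
8  | Bob   | History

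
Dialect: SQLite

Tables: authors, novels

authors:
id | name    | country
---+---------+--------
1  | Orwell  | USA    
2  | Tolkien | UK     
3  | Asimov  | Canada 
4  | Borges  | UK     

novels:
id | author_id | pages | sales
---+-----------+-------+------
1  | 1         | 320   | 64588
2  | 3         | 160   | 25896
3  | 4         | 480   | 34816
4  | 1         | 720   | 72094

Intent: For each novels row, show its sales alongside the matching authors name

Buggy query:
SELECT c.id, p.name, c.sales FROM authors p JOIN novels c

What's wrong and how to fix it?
Bug: Missing join condition: each novels row is matched to all authors rows instead of just its own

Fix: Specify the join condition linking the foreign key to the parent id

Corrected query:
SELECT c.id, p.name, c.sales FROM authors p JOIN novels c ON c.author_id = p.id

Result:
id | name   | sales
---+--------+------
1  | Orwell | 64588
2  | Asimov | 25896
3  | Borges | 34816
4  | Orwell | 72094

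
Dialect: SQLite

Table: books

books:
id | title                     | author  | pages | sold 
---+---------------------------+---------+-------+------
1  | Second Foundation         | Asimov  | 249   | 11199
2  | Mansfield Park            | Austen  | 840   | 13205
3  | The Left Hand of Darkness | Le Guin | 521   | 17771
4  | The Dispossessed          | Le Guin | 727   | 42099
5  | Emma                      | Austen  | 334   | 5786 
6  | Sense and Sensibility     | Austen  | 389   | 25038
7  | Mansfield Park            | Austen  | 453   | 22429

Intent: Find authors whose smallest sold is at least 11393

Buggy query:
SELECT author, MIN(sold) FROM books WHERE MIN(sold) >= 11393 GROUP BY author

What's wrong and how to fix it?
Bug: MIN() in WHERE is a misuse of aggregate

Fix: Use HAVING for the per-group MIN condition

Corrected query:
SELECT author, MIN(sold) FROM books GROUP BY author HAVING MIN(sold) >= 11393

Result:
author  | MIN(sold)
--------+----------
Le Guin | 17771    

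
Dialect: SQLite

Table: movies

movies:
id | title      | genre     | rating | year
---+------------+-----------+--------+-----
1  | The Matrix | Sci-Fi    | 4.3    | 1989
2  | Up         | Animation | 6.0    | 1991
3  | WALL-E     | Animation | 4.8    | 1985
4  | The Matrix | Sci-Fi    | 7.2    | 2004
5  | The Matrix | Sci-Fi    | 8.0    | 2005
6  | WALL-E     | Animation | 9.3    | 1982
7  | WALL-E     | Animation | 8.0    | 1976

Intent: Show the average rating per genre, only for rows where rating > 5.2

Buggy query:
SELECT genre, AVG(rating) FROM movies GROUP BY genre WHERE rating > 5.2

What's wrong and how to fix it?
Bug: WHERE cannot follow GROUP BY

Fix: Move the WHERE clause before GROUP BY

Corrected query:
SELECT genre, AVG(rating) FROM movies WHERE rating > 5.2 GROUP BY genre

Result:
genre     | AVG(rating)
----------+------------
Animation | 7.766667   
Sci-Fi    | 7.6        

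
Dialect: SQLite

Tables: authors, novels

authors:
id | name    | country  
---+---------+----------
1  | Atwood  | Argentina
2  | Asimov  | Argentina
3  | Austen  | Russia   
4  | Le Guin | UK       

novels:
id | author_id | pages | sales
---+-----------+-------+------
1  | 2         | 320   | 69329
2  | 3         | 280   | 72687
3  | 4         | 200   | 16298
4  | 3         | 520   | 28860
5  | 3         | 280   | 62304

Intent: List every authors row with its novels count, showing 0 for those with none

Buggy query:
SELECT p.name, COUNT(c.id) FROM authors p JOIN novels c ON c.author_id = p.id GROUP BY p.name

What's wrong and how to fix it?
Bug: INNER JOIN drops authors rows that have no matching novels rows

Fix: Use LEFT JOIN so parents without children still appear (COUNT(c.id) gives 0)

Corrected query:
SELECT p.name, COUNT(c.id) FROM authors p LEFT JOIN novels c ON c.author_id = p.id GROUP BY p.name

Result:
name    | COUNT(c.id)
--------+------------
Asimov  | 1          
Atwood  | 0          
Austen  | 3          
Le Guin | 1          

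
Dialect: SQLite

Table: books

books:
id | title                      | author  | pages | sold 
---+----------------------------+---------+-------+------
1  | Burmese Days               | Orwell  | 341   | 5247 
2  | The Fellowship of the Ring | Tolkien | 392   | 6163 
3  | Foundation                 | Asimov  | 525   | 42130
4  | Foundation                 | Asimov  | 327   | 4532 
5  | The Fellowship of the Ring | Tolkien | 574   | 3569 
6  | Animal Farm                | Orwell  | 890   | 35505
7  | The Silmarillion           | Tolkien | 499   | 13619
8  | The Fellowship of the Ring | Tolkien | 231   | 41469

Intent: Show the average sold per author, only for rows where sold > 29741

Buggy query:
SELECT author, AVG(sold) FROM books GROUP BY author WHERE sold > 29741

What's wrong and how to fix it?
Bug: WHERE cannot follow GROUP BY

Fix: Place WHERE between FROM and GROUP BY

Corrected query:
SELECT author, AVG(sold) FROM books WHERE sold > 29741 GROUP BY author

Result:
author  | AVG(sold)
--------+----------
Asimov  | 42130    
Orwell  | 35505    
Tolkien | 41469    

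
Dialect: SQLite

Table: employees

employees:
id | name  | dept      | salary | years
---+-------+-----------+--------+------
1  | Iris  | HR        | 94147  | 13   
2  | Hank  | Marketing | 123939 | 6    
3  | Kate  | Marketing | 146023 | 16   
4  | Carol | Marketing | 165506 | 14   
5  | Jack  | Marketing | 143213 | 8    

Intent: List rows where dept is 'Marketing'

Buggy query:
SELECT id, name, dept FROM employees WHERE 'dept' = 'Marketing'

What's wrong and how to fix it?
Bug: 'dept' in single quotes is a string literal, not the column; the comparison is literal-vs-literal and never true

Fix: Remove the quotes around the column name (or use double quotes for an identifier)

Corrected query:
SELECT id, name, dept FROM employees WHERE dept = 'Marketing'

Result:
id | name  | dept     
---+-------+----------
2  | Hank  | Marketing
3  | Kate  | Marketing
4  | Carol | Marketing
5  | Jack  | Marketing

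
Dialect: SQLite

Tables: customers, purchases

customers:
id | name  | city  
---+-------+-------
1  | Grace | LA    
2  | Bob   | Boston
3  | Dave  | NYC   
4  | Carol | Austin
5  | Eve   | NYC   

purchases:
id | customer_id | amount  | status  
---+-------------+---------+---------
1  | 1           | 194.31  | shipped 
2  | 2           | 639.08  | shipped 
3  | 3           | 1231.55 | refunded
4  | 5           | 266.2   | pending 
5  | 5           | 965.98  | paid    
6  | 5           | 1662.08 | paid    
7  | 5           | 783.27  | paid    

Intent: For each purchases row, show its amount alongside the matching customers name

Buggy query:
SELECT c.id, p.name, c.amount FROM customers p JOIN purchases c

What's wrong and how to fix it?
Bug: Missing join condition: each purchases row is matched to all customers rows instead of just its own

Fix: Add ON c.customer_id = p.id to the JOIN

Corrected query:
SELECT c.id, p.name, c.amount FROM customers p JOIN purchases c ON c.customer_id = p.id

Result:
id | name  | amount 
---+-------+--------
1  | Grace | 194.31 
2  | Bob   | 639.08 
3  | Dave  | 1231.55
4  | Eve   | 266.2  
5  | Eve   | 965.98 
6  | Eve   | 1662.08
7  | Eve   | 783.27 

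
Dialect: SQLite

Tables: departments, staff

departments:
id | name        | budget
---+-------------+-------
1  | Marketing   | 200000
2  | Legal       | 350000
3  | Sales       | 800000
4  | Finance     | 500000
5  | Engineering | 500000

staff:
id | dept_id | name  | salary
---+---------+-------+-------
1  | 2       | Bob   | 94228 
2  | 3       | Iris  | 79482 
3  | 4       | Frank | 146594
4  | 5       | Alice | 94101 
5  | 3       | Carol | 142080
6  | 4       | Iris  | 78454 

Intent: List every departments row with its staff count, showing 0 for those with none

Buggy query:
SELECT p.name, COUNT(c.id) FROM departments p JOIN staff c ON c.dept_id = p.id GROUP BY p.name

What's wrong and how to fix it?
Bug: INNER JOIN drops departments rows that have no matching staff rows

Fix: Switch to LEFT JOIN to retain unmatched parent rows

Corrected query:
SELECT p.name, COUNT(c.id) FROM departments p LEFT JOIN staff c ON c.dept_id = p.id GROUP BY p.name

Result:
name        | COUNT(c.id)
------------+------------
Engineering | 1          
Finance     | 2          
Legal       | 1          
Marketing   | 0          
Sales       | 2          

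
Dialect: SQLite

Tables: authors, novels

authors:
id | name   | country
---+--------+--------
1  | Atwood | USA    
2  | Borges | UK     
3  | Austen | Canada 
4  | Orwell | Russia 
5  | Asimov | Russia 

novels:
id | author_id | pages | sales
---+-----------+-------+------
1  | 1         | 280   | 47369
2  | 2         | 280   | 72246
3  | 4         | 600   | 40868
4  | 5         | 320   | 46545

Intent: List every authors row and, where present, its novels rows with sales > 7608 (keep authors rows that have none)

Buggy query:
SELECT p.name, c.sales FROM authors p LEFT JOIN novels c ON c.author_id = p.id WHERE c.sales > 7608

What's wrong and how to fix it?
Bug: Filtering c.sales in WHERE discards the NULL rows produced by LEFT JOIN, turning it into an inner join

Fix: Move the right-table condition into the ON clause so unmatched parents are kept

Corrected query:
SELECT p.name, c.sales FROM authors p LEFT JOIN novels c ON c.author_id = p.id AND c.sales > 7608

Result:
name   | sales
-------+------
Atwood | 47369
Borges | 72246
Austen | NULL 
Orwell | 40868
Asimov | 46545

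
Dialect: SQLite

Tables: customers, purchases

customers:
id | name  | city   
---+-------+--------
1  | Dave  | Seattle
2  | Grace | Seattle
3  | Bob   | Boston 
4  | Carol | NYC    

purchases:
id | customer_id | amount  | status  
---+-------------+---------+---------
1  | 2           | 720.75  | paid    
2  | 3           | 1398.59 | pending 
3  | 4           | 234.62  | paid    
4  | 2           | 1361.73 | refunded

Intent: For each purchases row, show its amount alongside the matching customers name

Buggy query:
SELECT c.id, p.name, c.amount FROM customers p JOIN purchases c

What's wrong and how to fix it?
Bug: JOIN with no ON clause produces a cartesian product; every purchases row pairs with every customers row

Fix: Add ON c.customer_id = p.id to the JOIN

Corrected query:
SELECT c.id, p.name, c.amount FROM customers p JOIN purchases c ON c.customer_id = p.id

Result:
id | name  | amount 
---+-------+--------
1  | Grace | 720.75 
2  | Bob   | 1398.59
3  | Carol | 234.62 
4  | Grace | 1361.73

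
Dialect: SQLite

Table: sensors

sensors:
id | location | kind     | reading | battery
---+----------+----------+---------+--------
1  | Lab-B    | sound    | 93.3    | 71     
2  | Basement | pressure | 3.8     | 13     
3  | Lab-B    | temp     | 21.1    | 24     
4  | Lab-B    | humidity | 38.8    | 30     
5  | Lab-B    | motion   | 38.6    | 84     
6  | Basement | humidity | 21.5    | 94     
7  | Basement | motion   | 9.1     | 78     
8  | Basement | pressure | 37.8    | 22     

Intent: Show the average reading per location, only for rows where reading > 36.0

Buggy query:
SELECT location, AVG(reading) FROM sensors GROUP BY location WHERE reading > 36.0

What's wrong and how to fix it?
Bug: Row-level WHERE must come before GROUP BY in the clause order

Fix: Place WHERE between FROM and GROUP BY

Corrected query:
SELECT location, AVG(reading) FROM sensors WHERE reading > 36.0 GROUP BY location

Result:
location | AVG(reading)
---------+-------------
Basement | 37.8        
Lab-B    | 56.9        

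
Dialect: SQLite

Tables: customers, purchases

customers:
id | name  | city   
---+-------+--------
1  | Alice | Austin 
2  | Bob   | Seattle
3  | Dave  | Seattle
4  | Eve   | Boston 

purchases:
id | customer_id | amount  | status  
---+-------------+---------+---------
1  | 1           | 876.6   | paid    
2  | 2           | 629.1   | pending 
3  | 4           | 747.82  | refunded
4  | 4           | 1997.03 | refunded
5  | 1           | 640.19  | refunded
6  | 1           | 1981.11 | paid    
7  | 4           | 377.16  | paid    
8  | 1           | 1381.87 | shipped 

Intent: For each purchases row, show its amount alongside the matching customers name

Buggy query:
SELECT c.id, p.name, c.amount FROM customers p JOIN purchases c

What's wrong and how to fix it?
Bug: JOIN with no ON clause produces a cartesian product; every purchases row pairs with every customers row

Fix: Add ON c.customer_id = p.id to the JOIN

Corrected query:
SELECT c.id, p.name, c.amount FROM customers p JOIN purchases c ON c.customer_id = p.id

Result:
id | name  | amount 
---+-------+--------
1  | Alice | 876.6  
2  | Bob   | 629.1  
3  | Eve   | 747.82 
4  | Eve   | 1997.03
5  | Alice | 640.19 
6  | Alice | 1981.11
7  | Eve   | 377.16 
8  | Alice | 1381.87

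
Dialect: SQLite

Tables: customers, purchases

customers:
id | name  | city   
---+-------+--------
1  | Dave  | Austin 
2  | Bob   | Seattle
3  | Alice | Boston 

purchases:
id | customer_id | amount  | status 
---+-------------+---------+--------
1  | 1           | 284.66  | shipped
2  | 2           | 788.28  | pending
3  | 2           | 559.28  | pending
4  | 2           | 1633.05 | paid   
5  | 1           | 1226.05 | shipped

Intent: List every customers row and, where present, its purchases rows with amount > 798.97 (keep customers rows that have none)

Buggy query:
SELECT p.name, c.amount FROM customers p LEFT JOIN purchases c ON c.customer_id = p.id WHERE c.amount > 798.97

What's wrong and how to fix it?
Bug: Filtering c.amount in WHERE discards the NULL rows produced by LEFT JOIN, turning it into an inner join

Fix: Move the right-table condition into the ON clause so unmatched parents are kept

Corrected query:
SELECT p.name, c.amount FROM customers p LEFT JOIN purchases c ON c.customer_id = p.id AND c.amount > 798.97

Result:
name  | amount 
------+--------
Dave  | 1226.05
Bob   | 1633.05
Alice | NULL   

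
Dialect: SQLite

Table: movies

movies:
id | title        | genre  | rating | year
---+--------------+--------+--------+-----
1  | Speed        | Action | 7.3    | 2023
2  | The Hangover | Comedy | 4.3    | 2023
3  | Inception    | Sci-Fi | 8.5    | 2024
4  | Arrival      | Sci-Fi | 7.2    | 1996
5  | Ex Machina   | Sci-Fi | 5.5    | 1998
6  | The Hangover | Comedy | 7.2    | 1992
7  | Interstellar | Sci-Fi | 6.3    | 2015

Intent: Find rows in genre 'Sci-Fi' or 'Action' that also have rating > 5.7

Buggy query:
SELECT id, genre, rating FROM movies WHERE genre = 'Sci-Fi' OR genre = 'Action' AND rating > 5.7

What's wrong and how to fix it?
Bug: Without parentheses, AND is evaluated before OR, so the rating filter only applies to the 'Action' branch

Fix: Add parentheses around the OR so the AND applies to both alternatives

Corrected query:
SELECT id, genre, rating FROM movies WHERE (genre = 'Sci-Fi' OR genre = 'Action') AND rating > 5.7

Result:
id | genre  | rating
---+--------+-------
1  | Action | 7.3   
3  | Sci-Fi | 8.5   
4  | Sci-Fi | 7.2   
7  | Sci-Fi | 6.3   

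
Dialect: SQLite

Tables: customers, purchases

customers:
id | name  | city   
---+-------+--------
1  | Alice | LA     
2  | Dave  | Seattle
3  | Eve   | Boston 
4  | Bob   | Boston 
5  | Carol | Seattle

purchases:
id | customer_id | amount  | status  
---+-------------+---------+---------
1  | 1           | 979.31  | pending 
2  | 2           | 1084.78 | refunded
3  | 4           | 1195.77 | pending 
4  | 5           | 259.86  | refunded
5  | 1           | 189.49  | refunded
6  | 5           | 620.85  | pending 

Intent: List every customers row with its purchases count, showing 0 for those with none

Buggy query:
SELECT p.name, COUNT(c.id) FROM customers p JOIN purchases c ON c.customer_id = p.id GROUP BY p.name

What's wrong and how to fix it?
Bug: An inner join excludes parents with zero children

Fix: Use LEFT JOIN so parents without children still appear (COUNT(c.id) gives 0)

Corrected query:
SELECT p.name, COUNT(c.id) FROM customers p LEFT JOIN purchases c ON c.customer_id = p.id GROUP BY p.name

Result:
name  | COUNT(c.id)
------+------------
Alice | 2          
Bob   | 1          
Carol | 2          
Dave  | 1          
Eve   | 0          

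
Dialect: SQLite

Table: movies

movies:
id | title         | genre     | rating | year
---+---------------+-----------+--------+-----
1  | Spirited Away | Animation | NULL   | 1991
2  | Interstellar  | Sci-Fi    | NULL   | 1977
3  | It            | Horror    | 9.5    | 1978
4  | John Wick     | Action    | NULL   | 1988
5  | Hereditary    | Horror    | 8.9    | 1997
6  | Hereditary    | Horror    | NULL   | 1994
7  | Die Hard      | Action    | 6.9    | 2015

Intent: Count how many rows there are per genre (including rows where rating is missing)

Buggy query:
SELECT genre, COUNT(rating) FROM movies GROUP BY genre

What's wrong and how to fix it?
Bug: COUNT(column) counts non-NULL values only; rows with NULL rating aren't counted

Fix: Use COUNT(*) to count all rows regardless of NULL

Corrected query:
SELECT genre, COUNT(*) FROM movies GROUP BY genre

Result:
genre     | COUNT(*)
----------+---------
Action    | 2       
Animation | 1       
Horror    | 3       
Sci-Fi    | 1       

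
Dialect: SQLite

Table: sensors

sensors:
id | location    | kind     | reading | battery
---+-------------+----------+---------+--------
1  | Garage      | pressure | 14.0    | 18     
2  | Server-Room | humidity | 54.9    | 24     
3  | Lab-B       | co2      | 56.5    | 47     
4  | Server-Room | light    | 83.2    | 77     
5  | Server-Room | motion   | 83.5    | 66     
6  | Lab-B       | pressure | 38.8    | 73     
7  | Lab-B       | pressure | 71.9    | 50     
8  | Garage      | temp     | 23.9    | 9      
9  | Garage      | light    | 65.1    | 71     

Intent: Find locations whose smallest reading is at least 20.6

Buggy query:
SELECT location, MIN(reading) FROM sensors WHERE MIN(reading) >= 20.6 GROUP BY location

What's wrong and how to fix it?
Bug: MIN() in WHERE is a misuse of aggregate

Fix: Use HAVING for the per-group MIN condition

Corrected query:
SELECT location, MIN(reading) FROM sensors GROUP BY location HAVING MIN(reading) >= 20.6

Result:
location    | MIN(reading)
------------+-------------
Lab-B       | 38.8        
Server-Room | 54.9        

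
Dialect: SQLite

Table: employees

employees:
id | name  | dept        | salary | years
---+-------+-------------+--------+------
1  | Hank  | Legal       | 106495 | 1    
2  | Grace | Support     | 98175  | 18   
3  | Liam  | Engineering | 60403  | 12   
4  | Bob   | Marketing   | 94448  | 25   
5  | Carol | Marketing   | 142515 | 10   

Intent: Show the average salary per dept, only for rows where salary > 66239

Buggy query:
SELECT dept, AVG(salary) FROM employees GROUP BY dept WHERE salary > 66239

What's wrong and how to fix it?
Bug: WHERE cannot follow GROUP BY

Fix: Place WHERE between FROM and GROUP BY

Corrected query:
SELECT dept, AVG(salary) FROM employees WHERE salary > 66239 GROUP BY dept

Result:
dept      | AVG(salary)
----------+------------
Legal     | 106495     
Marketing | 118481.5   
Support   | 98175      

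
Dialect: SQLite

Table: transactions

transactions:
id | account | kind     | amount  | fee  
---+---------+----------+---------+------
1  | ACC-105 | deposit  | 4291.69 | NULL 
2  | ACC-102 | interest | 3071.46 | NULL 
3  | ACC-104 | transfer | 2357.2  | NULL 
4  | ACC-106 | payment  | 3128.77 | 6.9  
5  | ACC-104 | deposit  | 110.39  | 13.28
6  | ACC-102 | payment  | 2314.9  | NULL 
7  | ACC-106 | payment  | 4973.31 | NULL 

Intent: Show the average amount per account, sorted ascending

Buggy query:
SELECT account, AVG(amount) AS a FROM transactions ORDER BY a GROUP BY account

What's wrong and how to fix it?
Bug: ORDER BY appears before GROUP BY; SQL clause order requires GROUP BY first

Fix: Move ORDER BY to the end, after GROUP BY

Corrected query:
SELECT account, AVG(amount) AS a FROM transactions GROUP BY account ORDER BY a

Result:
account | a       
--------+---------
ACC-104 | 1233.795
ACC-102 | 2693.18 
ACC-106 | 4051.04 
ACC-105 | 4291.69 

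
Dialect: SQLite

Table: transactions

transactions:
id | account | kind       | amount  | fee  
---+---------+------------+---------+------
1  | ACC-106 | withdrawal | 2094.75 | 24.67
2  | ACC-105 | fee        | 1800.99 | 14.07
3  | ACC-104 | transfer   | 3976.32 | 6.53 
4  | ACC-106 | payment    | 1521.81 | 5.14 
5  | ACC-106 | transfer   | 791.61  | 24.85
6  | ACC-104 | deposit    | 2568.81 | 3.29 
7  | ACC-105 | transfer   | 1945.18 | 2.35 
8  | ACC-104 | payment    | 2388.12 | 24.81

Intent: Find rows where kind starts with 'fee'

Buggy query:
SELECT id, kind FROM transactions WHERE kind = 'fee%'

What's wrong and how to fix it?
Bug: Wildcards only work with LIKE; '=' treats '%' as a literal character

Fix: Replace '=' with LIKE so 'fee%' is treated as a pattern

Corrected query:
SELECT id, kind FROM transactions WHERE kind LIKE 'fee%'

Result:
id | kind
---+-----
2  | fee 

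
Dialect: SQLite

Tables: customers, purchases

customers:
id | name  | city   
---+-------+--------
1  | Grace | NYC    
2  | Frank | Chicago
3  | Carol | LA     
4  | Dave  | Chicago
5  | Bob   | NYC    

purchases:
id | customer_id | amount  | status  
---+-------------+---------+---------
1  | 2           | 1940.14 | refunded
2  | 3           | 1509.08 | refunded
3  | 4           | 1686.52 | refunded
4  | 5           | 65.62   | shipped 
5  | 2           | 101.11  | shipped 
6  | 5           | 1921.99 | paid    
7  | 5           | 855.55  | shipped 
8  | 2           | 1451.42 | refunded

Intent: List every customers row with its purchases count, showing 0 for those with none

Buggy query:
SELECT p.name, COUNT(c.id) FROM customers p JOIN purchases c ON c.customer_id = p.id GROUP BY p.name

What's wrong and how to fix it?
Bug: An inner join excludes parents with zero children

Fix: Use LEFT JOIN so parents without children still appear (COUNT(c.id) gives 0)

Corrected query:
SELECT p.name, COUNT(c.id) FROM customers p LEFT JOIN purchases c ON c.customer_id = p.id GROUP BY p.name

Result:
name  | COUNT(c.id)
------+------------
Bob   | 3          
Carol | 1          
Dave  | 1          
Frank | 3          
Grace | 0          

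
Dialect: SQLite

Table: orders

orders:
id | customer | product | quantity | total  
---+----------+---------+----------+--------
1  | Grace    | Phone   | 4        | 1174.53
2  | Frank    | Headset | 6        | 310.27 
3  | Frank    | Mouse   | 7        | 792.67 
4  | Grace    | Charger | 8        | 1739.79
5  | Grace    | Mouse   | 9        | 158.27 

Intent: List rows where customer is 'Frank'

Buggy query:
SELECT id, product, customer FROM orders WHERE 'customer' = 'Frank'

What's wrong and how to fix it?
Bug: 'customer' in single quotes is a string literal, not the column; the comparison is literal-vs-literal and never true

Fix: Reference the column as customer without single quotes

Corrected query:
SELECT id, product, customer FROM orders WHERE customer = 'Frank'

Result:
id | product | customer
---+---------+---------
2  | Headset | Frank   
3  | Mouse   | Frank   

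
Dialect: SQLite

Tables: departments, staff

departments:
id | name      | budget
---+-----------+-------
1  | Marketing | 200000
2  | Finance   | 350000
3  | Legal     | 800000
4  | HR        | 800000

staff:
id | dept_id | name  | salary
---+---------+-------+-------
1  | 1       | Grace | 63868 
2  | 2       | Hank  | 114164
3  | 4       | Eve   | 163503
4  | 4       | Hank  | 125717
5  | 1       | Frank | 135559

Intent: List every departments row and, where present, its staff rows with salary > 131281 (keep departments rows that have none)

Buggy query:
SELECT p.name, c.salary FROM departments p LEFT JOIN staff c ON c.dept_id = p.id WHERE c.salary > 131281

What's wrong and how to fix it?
Bug: Filtering c.salary in WHERE discards the NULL rows produced by LEFT JOIN, turning it into an inner join

Fix: Put 'c.salary > 131281' in the JOIN's ON clause instead of WHERE

Corrected query:
SELECT p.name, c.salary FROM departments p LEFT JOIN staff c ON c.dept_id = p.id AND c.salary > 131281

Result:
name      | salary
----------+-------
Marketing | 135559
Finance   | NULL  
Legal     | NULL  
HR        | 163503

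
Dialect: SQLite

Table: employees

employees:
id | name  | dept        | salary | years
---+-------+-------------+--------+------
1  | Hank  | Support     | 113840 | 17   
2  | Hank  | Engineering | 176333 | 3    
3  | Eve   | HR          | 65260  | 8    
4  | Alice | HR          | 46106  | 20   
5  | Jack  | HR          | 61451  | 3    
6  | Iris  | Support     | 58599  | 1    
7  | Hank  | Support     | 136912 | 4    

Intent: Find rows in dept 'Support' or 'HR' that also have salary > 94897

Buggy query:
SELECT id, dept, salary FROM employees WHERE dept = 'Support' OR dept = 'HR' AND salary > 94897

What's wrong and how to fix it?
Bug: Without parentheses, AND is evaluated before OR, so the salary filter only applies to the 'HR' branch

Fix: Add parentheses around the OR so the AND applies to both alternatives

Corrected query:
SELECT id, dept, salary FROM employees WHERE (dept = 'Support' OR dept = 'HR') AND salary > 94897

Result:
id | dept    | salary
---+---------+-------
1  | Support | 113840
7  | Support | 136912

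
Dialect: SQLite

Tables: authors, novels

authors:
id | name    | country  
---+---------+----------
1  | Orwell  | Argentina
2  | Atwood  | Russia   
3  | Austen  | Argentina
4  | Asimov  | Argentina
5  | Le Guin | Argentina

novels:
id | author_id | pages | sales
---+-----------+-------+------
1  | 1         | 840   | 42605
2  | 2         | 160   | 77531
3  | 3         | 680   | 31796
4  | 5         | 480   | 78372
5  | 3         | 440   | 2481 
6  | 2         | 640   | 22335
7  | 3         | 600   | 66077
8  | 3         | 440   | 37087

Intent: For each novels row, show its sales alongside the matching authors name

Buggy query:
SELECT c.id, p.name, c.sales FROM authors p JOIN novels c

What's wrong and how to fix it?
Bug: Missing join condition: each novels row is matched to all authors rows instead of just its own

Fix: Specify the join condition linking the foreign key to the parent id

Corrected query:
SELECT c.id, p.name, c.sales FROM authors p JOIN novels c ON c.author_id = p.id

Result:
id | name    | sales
---+---------+------
1  | Orwell  | 42605
2  | Atwood  | 77531
3  | Austen  | 31796
4  | Le Guin | 78372
5  | Austen  | 2481 
6  | Atwood  | 22335
7  | Austen  | 66077
8  | Austen  | 37087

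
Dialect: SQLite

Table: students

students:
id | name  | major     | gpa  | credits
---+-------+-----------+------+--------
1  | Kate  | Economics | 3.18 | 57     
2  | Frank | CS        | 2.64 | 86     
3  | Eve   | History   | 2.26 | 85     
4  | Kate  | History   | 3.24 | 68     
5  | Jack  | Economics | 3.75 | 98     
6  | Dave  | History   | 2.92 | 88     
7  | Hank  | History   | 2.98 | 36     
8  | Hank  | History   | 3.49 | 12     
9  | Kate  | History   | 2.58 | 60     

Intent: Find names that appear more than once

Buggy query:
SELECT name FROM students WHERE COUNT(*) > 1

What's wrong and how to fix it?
Bug: COUNT(*) is an aggregate and cannot be used in WHERE

Fix: Group first, then use HAVING for the count condition

Corrected query:
SELECT name FROM students GROUP BY name HAVING COUNT(*) > 1

Result:
name
----
Hank
Kate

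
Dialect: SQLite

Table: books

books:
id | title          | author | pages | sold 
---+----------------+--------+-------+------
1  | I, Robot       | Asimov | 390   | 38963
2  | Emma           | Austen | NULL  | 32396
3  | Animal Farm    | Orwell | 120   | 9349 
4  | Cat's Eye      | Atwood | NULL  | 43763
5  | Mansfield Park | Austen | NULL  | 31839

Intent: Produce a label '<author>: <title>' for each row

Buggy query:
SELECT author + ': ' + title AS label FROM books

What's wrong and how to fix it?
Bug: SQLite uses || for string concatenation; + coerces text to numbers (yielding 0)

Fix: Use the || operator for string concatenation

Corrected query:
SELECT author || ': ' || title AS label FROM books

Result:
label                 
----------------------
Asimov: I, Robot      
Austen: Emma          
Orwell: Animal Farm   
Atwood: Cat's Eye     
Austen: Mansfield Park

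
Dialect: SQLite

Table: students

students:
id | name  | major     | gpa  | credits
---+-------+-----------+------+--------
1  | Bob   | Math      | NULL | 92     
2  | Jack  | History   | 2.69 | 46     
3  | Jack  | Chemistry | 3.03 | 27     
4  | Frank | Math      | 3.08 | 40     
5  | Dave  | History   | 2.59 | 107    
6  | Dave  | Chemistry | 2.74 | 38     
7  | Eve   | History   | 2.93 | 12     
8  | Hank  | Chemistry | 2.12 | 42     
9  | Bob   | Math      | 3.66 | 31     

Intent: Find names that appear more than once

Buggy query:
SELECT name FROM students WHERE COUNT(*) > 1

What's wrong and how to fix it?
Bug: WHERE can't reference COUNT(*); aggregates are computed after WHERE

Fix: Group first, then use HAVING for the count condition

Corrected query:
SELECT name FROM students GROUP BY name HAVING COUNT(*) > 1

Result:
name
----
Bob 
Dave
Jack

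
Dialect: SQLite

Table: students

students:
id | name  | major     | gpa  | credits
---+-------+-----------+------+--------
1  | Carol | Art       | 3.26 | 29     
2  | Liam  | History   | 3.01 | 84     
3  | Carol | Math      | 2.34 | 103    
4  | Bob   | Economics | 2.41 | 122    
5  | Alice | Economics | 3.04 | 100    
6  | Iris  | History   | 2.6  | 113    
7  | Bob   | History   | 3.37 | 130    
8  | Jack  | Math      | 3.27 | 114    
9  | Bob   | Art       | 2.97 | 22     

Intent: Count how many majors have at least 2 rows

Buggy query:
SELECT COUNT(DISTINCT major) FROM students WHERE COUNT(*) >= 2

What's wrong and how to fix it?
Bug: WHERE filters individual rows, not groups, so a group-level COUNT is invalid there

Fix: Group first with HAVING COUNT(*) >= 2, then COUNT the resulting groups

Corrected query:
SELECT COUNT(*) FROM (SELECT major FROM students GROUP BY major HAVING COUNT(*) >= 2)

Result:
COUNT(*)
--------
4       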